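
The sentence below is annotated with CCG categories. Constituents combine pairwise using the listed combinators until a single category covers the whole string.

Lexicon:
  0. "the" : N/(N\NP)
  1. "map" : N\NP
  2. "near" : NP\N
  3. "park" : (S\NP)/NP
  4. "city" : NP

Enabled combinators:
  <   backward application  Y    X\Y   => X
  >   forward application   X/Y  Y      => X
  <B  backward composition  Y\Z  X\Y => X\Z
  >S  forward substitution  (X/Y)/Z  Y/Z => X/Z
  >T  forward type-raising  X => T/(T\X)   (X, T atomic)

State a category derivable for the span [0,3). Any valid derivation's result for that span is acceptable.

[0,5] S   <
  [0,3] NP   <
    [0,2] N   >
      [0,1] "the" : N/(N\NP)
      [1,2] "map" : N\NP
    [2,3] "near" : NP\N
  [3,5] S\NP   >
    [3,4] "park" : (S\NP)/NP
    [4,5] "city" : NP

NP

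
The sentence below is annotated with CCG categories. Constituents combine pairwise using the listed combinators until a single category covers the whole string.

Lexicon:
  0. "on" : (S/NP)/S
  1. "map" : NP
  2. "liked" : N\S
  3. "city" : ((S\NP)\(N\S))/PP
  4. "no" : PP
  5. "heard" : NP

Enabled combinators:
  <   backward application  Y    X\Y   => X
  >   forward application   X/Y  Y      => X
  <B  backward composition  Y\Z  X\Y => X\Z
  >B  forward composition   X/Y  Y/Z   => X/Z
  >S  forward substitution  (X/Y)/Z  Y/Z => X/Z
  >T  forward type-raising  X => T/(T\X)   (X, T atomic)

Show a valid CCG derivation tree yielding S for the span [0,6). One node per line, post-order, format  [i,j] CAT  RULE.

[0,6] S   >
  [0,5] S/NP   >
    [0,1] "on" : (S/NP)/S
    [1,5] S   <
      [1,2] "map" : NP
      [2,5] S\NP   <
        [2,3] "liked" : N\S
        [3,5] (S\NP)\(N\S)   >
          [3,4] "city" : ((S\NP)\(N\S))/PP
          [4,5] "no" : PP
  [5,6] "heard" : NP

[0,1] (S/NP)/S  lex  "on"
[1,2] NP  lex  "map"
[2,3] N\S  lex  "liked"
[3,4] ((S\NP)\(N\S))/PP  lex  "city"
[4,5] PP  lex  "no"
[3,5] (S\NP)\(N\S)  >  k=4
[2,5] S\NP  <  k=3
[1,5] S  <  k=2
[0,5] S/NP  >  k=1
[5,6] NP  lex  "heard"
[0,6] S  >  k=5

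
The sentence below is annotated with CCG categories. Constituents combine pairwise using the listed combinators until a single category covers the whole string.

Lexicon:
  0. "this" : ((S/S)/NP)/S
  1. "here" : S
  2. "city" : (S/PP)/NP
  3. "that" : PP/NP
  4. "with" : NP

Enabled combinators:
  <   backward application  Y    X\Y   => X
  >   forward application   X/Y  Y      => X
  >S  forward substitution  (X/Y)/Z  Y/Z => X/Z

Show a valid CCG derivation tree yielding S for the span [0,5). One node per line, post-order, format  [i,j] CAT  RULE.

[0,5] S   >
  [0,4] S/NP   >S
    [0,2] (S/S)/NP   >
      [0,1] "this" : ((S/S)/NP)/S
      [1,2] "here" : S
    [2,4] S/NP   >S
      [2,3] "city" : (S/PP)/NP
      [3,4] "that" : PP/NP
  [4,5] "with" : NP

[0,1] ((S/S)/NP)/S  lex  "this"
[1,2] S  lex  "here"
[0,2] (S/S)/NP  >  k=1
[2,3] (S/PP)/NP  lex  "city"
[3,4] PP/NP  lex  "that"
[2,4] S/NP  >S  k=3
[0,4] S/NP  >S  k=2
[4,5] NP  lex  "with"
[0,5] S  >  k=4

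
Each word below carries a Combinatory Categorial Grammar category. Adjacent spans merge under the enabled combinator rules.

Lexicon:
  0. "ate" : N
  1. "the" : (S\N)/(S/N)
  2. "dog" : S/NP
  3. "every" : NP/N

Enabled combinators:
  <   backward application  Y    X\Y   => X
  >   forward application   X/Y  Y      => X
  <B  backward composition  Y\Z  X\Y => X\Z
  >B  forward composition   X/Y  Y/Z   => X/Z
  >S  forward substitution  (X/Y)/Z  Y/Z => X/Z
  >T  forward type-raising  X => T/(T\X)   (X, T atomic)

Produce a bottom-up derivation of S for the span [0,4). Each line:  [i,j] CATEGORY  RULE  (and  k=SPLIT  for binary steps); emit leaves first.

[0,1] N  lex  "ate"
[1,2] (S\N)/(S/N)  lex  "the"
[2,3] S/NP  lex  "dog"
[3,4] NP/N  lex  "every"
[2,4] S/N  >B  k=3
[1,4] S\N  >  k=2
[0,4] S  <  k=1

[0,4] S   <
  [0,1] "ate" : N
  [1,4] S\N   >
    [1,2] "the" : (S\N)/(S/N)
    [2,4] S/N   >B
      [2,3] "dog" : S/NP
      [3,4] "every" : NP/N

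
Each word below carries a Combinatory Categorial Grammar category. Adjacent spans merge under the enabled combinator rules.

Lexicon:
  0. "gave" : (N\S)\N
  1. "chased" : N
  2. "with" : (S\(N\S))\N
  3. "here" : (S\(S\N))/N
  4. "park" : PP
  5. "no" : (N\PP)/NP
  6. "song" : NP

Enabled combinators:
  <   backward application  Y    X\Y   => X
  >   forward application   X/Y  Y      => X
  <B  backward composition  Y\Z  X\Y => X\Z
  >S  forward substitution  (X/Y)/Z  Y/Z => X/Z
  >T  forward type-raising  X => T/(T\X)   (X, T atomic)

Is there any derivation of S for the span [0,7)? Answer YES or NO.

[0,7] S   <
  [0,3] S\N   <B
    [0,1] "gave" : (N\S)\N
    [1,3] S\(N\S)   <
      [1,2] "chased" : N
      [2,3] "with" : (S\(N\S))\N
  [3,7] S\(S\N)   >
    [3,4] "here" : (S\(S\N))/N
    [4,7] N   >
      [4,5] N/(N\PP)   >T
        [4,5] "park" : PP
      [5,7] N\PP   >
        [5,6] "no" : (N\PP)/NP
        [6,7] "song" : NP

YES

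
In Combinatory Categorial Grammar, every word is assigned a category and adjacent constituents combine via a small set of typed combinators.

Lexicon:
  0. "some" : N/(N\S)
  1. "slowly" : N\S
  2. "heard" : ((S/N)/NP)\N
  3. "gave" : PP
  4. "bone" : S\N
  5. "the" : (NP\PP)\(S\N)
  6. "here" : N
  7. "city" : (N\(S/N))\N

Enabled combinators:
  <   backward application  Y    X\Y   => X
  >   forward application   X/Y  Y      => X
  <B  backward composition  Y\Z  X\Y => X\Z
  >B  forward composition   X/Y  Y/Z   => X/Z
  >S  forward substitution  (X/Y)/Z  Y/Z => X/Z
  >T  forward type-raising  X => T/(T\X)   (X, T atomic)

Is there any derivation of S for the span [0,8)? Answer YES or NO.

N/(N\S) N\S ((S/N)/NP)\N PP S\N (NP\PP)\(S\N) N (N\(S/N))\N
CKY chart[0,8] = {N, N/(N\N), NP/(NP\N), PP/(PP\N), S/(S\N)}; S ∉ chart

NO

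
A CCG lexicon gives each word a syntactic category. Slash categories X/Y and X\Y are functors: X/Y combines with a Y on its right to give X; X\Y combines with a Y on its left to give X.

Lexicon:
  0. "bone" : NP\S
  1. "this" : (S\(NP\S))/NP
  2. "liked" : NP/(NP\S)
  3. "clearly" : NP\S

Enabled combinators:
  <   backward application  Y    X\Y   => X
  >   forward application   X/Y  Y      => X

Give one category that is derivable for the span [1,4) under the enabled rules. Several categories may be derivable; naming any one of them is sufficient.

S\(NP\S)

[0,4] S   <
  [0,1] "bone" : NP\S
  [1,4] S\(NP\S)   >
    [1,2] "this" : (S\(NP\S))/NP
    [2,4] NP   >
      [2,3] "liked" : NP/(NP\S)
      [3,4] "clearly" : NP\S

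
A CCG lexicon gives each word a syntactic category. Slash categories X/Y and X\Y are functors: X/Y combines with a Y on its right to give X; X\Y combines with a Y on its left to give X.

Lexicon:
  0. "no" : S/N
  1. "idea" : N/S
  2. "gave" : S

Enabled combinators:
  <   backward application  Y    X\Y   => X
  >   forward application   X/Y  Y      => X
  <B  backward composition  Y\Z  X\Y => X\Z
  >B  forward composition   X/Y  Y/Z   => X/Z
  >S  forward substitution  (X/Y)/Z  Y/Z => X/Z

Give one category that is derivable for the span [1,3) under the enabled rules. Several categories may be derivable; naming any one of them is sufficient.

N

[0,3] S   >
  [0,1] "no" : S/N
  [1,3] N   >
    [1,2] "idea" : N/S
    [2,3] "gave" : S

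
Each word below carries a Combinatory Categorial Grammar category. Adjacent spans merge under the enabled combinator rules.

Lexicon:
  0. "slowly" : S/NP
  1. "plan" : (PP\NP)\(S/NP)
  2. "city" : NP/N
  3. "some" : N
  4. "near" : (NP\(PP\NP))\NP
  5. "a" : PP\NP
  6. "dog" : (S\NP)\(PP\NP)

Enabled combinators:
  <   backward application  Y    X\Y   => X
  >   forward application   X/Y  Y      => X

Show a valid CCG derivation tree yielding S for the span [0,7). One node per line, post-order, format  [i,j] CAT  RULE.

[0,7] S   <
  [0,5] NP   <
    [0,2] PP\NP   <
      [0,1] "slowly" : S/NP
      [1,2] "plan" : (PP\NP)\(S/NP)
    [2,5] NP\(PP\NP)   <
      [2,4] NP   >
        [2,3] "city" : NP/N
        [3,4] "some" : N
      [4,5] "near" : (NP\(PP\NP))\NP
  [5,7] S\NP   <
    [5,6] "a" : PP\NP
    [6,7] "dog" : (S\NP)\(PP\NP)

[0,1] S/NP  lex  "slowly"
[1,2] (PP\NP)\(S/NP)  lex  "plan"
[0,2] PP\NP  <  k=1
[2,3] NP/N  lex  "city"
[3,4] N  lex  "some"
[2,4] NP  >  k=3
[4,5] (NP\(PP\NP))\NP  lex  "near"
[2,5] NP\(PP\NP)  <  k=4
[0,5] NP  <  k=2
[5,6] PP\NP  lex  "a"
[6,7] (S\NP)\(PP\NP)  lex  "dog"
[5,7] S\NP  <  k=6
[0,7] S  <  k=5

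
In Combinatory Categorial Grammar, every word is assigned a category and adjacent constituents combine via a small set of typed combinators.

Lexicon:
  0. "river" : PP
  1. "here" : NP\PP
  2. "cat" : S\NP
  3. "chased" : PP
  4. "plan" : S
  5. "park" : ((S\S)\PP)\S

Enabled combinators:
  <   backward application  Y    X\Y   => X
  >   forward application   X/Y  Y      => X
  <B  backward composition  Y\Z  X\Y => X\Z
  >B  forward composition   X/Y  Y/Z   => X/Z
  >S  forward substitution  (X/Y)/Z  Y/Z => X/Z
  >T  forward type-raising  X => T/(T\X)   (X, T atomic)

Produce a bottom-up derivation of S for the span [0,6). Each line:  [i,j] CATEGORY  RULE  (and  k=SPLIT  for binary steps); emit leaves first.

[0,6] S   <
  [0,2] NP   <
    [0,1] "river" : PP
    [1,2] "here" : NP\PP
  [2,6] S\NP   <B
    [2,3] "cat" : S\NP
    [3,6] S\S   <
      [3,4] "chased" : PP
      [4,6] (S\S)\PP   <
        [4,5] "plan" : S
        [5,6] "park" : ((S\S)\PP)\S

[0,1] PP  lex  "river"
[1,2] NP\PP  lex  "here"
[0,2] NP  <  k=1
[2,3] S\NP  lex  "cat"
[3,4] PP  lex  "chased"
[4,5] S  lex  "plan"
[5,6] ((S\S)\PP)\S  lex  "park"
[4,6] (S\S)\PP  <  k=5
[3,6] S\S  <  k=4
[2,6] S\NP  <B  k=3
[0,6] S  <  k=2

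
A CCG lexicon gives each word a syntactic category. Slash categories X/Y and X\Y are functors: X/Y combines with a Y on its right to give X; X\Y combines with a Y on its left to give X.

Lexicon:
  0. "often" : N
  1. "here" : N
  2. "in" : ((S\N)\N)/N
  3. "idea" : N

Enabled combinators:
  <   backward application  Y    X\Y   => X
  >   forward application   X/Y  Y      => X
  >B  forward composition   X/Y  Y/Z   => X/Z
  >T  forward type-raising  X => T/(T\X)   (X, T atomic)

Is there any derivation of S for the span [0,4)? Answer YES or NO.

YES

[0,4] S   >
  [0,1] S/(S\N)   >T
    [0,1] "often" : N
  [1,4] S\N   <
    [1,2] "here" : N
    [2,4] (S\N)\N   >
      [2,3] "in" : ((S\N)\N)/N
      [3,4] "idea" : N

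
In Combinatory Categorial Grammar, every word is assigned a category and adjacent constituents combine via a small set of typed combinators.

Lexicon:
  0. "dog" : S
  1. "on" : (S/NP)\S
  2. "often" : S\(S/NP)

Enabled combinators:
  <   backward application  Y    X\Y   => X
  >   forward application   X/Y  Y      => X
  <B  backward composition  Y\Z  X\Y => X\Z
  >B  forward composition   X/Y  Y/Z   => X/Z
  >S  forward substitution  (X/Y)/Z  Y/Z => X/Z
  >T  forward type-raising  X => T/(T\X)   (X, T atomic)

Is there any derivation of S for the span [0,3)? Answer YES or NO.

YES

[0,3] S   <
  [0,2] S/NP   <
    [0,1] "dog" : S
    [1,2] "on" : (S/NP)\S
  [2,3] "often" : S\(S/NP)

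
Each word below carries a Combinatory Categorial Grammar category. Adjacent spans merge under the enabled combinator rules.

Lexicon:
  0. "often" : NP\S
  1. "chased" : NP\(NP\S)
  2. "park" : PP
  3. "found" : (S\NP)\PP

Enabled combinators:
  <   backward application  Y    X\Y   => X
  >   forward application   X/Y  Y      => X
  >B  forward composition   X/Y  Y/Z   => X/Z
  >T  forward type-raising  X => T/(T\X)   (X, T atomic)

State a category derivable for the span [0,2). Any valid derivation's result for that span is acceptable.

[0,4] S   <
  [0,2] NP   <
    [0,1] "often" : NP\S
    [1,2] "chased" : NP\(NP\S)
  [2,4] S\NP   <
    [2,3] "park" : PP
    [3,4] "found" : (S\NP)\PP

NP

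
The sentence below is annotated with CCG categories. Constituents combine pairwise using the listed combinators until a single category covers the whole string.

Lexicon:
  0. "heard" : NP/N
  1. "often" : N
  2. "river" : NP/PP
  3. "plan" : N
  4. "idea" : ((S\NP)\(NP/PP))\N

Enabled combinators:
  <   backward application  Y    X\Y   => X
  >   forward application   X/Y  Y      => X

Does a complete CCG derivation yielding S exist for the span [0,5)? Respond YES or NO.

[0,5] S   <
  [0,2] NP   >
    [0,1] "heard" : NP/N
    [1,2] "often" : N
  [2,5] S\NP   <
    [2,3] "river" : NP/PP
    [3,5] (S\NP)\(NP/PP)   <
      [3,4] "plan" : N
      [4,5] "idea" : ((S\NP)\(NP/PP))\N

YES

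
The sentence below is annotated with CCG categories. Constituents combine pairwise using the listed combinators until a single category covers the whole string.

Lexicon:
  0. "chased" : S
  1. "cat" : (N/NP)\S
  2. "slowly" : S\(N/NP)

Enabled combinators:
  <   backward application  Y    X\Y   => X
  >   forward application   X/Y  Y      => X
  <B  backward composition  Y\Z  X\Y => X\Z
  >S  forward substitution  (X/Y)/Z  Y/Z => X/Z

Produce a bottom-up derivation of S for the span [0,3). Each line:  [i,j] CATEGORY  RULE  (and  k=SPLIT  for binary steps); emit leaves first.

[0,3] S   <
  [0,2] N/NP   <
    [0,1] "chased" : S
    [1,2] "cat" : (N/NP)\S
  [2,3] "slowly" : S\(N/NP)

[0,1] S  lex  "chased"
[1,2] (N/NP)\S  lex  "cat"
[0,2] N/NP  <  k=1
[2,3] S\(N/NP)  lex  "slowly"
[0,3] S  <  k=2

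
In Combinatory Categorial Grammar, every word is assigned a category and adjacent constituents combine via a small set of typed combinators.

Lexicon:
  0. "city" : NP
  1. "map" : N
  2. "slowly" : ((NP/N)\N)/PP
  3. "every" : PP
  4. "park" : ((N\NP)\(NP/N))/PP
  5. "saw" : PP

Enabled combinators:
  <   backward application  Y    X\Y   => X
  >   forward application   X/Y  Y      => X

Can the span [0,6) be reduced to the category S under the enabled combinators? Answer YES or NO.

NO

NP N ((NP/N)\N)/PP PP ((N\NP)\(NP/N))/PP PP
CKY chart[0,6] = {N}; S ∉ chart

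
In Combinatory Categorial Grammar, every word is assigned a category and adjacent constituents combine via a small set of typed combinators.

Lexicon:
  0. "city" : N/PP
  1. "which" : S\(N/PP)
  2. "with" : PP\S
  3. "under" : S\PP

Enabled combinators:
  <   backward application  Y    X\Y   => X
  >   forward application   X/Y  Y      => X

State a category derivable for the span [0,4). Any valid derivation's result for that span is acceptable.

[0,4] S   <
  [0,3] PP   <
    [0,2] S   <
      [0,1] "city" : N/PP
      [1,2] "which" : S\(N/PP)
    [2,3] "with" : PP\S
  [3,4] "under" : S\PP

S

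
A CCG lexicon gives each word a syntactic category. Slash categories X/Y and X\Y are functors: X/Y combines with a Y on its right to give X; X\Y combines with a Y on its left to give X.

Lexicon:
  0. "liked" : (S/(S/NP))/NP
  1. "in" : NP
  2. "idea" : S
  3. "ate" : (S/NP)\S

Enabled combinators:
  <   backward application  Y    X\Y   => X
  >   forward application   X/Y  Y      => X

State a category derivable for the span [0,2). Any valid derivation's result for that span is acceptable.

S/(S/NP)

[0,4] S   >
  [0,2] S/(S/NP)   >
    [0,1] "liked" : (S/(S/NP))/NP
    [1,2] "in" : NP
  [2,4] S/NP   <
    [2,3] "idea" : S
    [3,4] "ate" : (S/NP)\S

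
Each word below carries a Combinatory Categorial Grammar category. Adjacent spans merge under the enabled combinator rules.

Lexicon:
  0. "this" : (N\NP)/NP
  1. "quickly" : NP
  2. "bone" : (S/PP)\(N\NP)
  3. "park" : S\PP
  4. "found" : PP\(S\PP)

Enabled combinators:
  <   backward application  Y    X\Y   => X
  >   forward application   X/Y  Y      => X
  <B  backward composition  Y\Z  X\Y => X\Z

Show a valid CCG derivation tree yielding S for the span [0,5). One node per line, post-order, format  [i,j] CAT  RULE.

[0,1] (N\NP)/NP  lex  "this"
[1,2] NP  lex  "quickly"
[0,2] N\NP  >  k=1
[2,3] (S/PP)\(N\NP)  lex  "bone"
[0,3] S/PP  <  k=2
[3,4] S\PP  lex  "park"
[4,5] PP\(S\PP)  lex  "found"
[3,5] PP  <  k=4
[0,5] S  >  k=3

[0,5] S   >
  [0,3] S/PP   <
    [0,2] N\NP   >
      [0,1] "this" : (N\NP)/NP
      [1,2] "quickly" : NP
    [2,3] "bone" : (S/PP)\(N\NP)
  [3,5] PP   <
    [3,4] "park" : S\PP
    [4,5] "found" : PP\(S\PP)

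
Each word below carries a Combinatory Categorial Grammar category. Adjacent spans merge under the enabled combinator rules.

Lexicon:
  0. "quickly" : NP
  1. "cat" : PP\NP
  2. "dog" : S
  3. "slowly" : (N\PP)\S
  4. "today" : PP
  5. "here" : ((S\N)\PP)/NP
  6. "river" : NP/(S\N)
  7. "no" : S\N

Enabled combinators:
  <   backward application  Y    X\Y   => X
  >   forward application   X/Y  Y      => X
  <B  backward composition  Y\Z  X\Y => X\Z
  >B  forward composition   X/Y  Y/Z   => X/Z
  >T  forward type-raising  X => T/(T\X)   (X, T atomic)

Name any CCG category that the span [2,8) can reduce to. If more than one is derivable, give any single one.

S\PP

[0,8] S   <
  [0,2] PP   <
    [0,1] "quickly" : NP
    [1,2] "cat" : PP\NP
  [2,8] S\PP   <B
    [2,4] N\PP   <
      [2,3] "dog" : S
      [3,4] "slowly" : (N\PP)\S
    [4,8] S\N   <
      [4,5] "today" : PP
      [5,8] (S\N)\PP   >
        [5,6] "here" : ((S\N)\PP)/NP
        [6,8] NP   >
          [6,7] "river" : NP/(S\N)
          [7,8] "no" : S\N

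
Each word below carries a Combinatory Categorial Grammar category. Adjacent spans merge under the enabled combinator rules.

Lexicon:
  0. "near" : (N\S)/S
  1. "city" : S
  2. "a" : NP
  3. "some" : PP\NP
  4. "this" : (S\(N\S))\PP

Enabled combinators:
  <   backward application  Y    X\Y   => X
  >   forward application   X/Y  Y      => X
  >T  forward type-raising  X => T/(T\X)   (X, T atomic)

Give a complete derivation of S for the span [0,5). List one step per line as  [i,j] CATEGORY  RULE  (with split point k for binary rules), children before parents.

[0,5] S   <
  [0,2] N\S   >
    [0,1] "near" : (N\S)/S
    [1,2] "city" : S
  [2,5] S\(N\S)   <
    [2,4] PP   <
      [2,3] "a" : NP
      [3,4] "some" : PP\NP
    [4,5] "this" : (S\(N\S))\PP

[0,1] (N\S)/S  lex  "near"
[1,2] S  lex  "city"
[0,2] N\S  >  k=1
[2,3] NP  lex  "a"
[3,4] PP\NP  lex  "some"
[2,4] PP  <  k=3
[4,5] (S\(N\S))\PP  lex  "this"
[2,5] S\(N\S)  <  k=4
[0,5] S  <  k=2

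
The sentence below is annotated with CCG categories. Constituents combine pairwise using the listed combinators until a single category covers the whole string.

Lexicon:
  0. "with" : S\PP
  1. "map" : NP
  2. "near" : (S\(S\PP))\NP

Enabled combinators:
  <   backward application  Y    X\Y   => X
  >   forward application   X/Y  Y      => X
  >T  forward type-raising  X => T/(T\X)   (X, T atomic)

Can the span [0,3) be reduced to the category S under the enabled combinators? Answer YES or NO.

[0,3] S   <
  [0,1] "with" : S\PP
  [1,3] S\(S\PP)   <
    [1,2] "map" : NP
    [2,3] "near" : (S\(S\PP))\NP

YES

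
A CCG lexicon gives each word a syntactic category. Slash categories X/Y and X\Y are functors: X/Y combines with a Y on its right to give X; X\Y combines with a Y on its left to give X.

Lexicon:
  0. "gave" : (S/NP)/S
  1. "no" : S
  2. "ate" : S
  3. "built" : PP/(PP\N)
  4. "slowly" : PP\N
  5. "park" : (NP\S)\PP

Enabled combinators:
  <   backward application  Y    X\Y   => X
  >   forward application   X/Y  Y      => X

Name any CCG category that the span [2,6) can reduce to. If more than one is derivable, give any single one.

NP

[0,6] S   >
  [0,2] S/NP   >
    [0,1] "gave" : (S/NP)/S
    [1,2] "no" : S
  [2,6] NP   <
    [2,3] "ate" : S
    [3,6] NP\S   <
      [3,5] PP   >
        [3,4] "built" : PP/(PP\N)
        [4,5] "slowly" : PP\N
      [5,6] "park" : (NP\S)\PP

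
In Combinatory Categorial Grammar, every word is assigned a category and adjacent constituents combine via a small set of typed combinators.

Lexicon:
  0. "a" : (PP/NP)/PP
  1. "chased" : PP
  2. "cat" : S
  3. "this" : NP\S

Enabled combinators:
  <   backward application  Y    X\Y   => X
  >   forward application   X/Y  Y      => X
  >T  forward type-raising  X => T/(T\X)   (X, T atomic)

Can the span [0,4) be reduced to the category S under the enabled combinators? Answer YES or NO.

(PP/NP)/PP PP S NP\S
CKY chart[0,4] = {N/(N\PP), NP/(NP\PP), PP, PP/(PP\PP), S/(S\PP)}; S ∉ chart

NO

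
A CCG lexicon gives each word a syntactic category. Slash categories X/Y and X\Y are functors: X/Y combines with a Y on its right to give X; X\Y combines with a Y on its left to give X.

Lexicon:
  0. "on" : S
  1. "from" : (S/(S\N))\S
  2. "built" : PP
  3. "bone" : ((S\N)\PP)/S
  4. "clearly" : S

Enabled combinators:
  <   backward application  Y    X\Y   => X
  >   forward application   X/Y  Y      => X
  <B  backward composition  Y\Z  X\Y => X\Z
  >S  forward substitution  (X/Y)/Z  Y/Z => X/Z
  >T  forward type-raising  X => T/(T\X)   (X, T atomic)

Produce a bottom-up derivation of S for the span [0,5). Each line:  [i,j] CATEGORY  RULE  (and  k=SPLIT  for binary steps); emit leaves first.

[0,5] S   >
  [0,2] S/(S\N)   <
    [0,1] "on" : S
    [1,2] "from" : (S/(S\N))\S
  [2,5] S\N   <
    [2,3] "built" : PP
    [3,5] (S\N)\PP   >
      [3,4] "bone" : ((S\N)\PP)/S
      [4,5] "clearly" : S

[0,1] S  lex  "on"
[1,2] (S/(S\N))\S  lex  "from"
[0,2] S/(S\N)  <  k=1
[2,3] PP  lex  "built"
[3,4] ((S\N)\PP)/S  lex  "bone"
[4,5] S  lex  "clearly"
[3,5] (S\N)\PP  >  k=4
[2,5] S\N  <  k=3
[0,5] S  >  k=2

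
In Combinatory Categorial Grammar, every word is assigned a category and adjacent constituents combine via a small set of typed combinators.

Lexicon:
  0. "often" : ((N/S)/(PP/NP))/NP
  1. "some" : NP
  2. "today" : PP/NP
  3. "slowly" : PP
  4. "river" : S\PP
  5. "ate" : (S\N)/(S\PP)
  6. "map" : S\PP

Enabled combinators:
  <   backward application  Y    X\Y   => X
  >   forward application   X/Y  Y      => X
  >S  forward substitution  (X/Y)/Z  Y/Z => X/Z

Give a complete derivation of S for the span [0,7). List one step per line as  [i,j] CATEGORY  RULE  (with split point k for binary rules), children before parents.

[0,7] S   <
  [0,5] N   >
    [0,3] N/S   >
      [0,2] (N/S)/(PP/NP)   >
        [0,1] "often" : ((N/S)/(PP/NP))/NP
        [1,2] "some" : NP
      [2,3] "today" : PP/NP
    [3,5] S   <
      [3,4] "slowly" : PP
      [4,5] "river" : S\PP
  [5,7] S\N   >
    [5,6] "ate" : (S\N)/(S\PP)
    [6,7] "map" : S\PP

[0,1] ((N/S)/(PP/NP))/NP  lex  "often"
[1,2] NP  lex  "some"
[0,2] (N/S)/(PP/NP)  >  k=1
[2,3] PP/NP  lex  "today"
[0,3] N/S  >  k=2
[3,4] PP  lex  "slowly"
[4,5] S\PP  lex  "river"
[3,5] S  <  k=4
[0,5] N  >  k=3
[5,6] (S\N)/(S\PP)  lex  "ate"
[6,7] S\PP  lex  "map"
[5,7] S\N  >  k=6
[0,7] S  <  k=5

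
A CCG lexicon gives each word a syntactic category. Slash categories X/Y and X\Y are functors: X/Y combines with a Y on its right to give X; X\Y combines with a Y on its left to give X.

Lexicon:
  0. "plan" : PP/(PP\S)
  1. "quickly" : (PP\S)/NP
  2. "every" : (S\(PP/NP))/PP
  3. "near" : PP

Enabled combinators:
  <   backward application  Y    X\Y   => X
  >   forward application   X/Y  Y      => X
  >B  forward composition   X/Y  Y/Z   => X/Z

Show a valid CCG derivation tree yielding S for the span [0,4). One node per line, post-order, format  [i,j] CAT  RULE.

[0,1] PP/(PP\S)  lex  "plan"
[1,2] (PP\S)/NP  lex  "quickly"
[0,2] PP/NP  >B  k=1
[2,3] (S\(PP/NP))/PP  lex  "every"
[3,4] PP  lex  "near"
[2,4] S\(PP/NP)  >  k=3
[0,4] S  <  k=2

[0,4] S   <
  [0,2] PP/NP   >B
    [0,1] "plan" : PP/(PP\S)
    [1,2] "quickly" : (PP\S)/NP
  [2,4] S\(PP/NP)   >
    [2,3] "every" : (S\(PP/NP))/PP
    [3,4] "near" : PP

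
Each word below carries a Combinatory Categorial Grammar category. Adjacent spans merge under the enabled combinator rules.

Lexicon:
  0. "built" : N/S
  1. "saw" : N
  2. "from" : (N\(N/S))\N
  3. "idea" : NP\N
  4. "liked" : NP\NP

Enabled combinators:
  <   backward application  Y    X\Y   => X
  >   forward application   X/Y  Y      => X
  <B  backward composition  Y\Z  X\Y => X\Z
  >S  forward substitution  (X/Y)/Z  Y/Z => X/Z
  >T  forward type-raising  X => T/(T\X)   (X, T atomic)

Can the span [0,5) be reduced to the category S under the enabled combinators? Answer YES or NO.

NO

N/S N (N\(N/S))\N NP\N NP\NP
CKY chart[0,5] = {N/(N\NP), NP, NP/(NP\NP), PP/(PP\NP), S/(S\NP)}; S ∉ chart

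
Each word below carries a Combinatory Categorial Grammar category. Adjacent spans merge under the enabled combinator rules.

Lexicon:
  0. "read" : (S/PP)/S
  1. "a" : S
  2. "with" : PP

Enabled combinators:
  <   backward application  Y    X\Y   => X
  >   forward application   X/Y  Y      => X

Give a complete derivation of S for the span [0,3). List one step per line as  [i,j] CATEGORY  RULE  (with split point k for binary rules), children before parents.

[0,3] S   >
  [0,2] S/PP   >
    [0,1] "read" : (S/PP)/S
    [1,2] "a" : S
  [2,3] "with" : PP

[0,1] (S/PP)/S  lex  "read"
[1,2] S  lex  "a"
[0,2] S/PP  >  k=1
[2,3] PP  lex  "with"
[0,3] S  >  k=2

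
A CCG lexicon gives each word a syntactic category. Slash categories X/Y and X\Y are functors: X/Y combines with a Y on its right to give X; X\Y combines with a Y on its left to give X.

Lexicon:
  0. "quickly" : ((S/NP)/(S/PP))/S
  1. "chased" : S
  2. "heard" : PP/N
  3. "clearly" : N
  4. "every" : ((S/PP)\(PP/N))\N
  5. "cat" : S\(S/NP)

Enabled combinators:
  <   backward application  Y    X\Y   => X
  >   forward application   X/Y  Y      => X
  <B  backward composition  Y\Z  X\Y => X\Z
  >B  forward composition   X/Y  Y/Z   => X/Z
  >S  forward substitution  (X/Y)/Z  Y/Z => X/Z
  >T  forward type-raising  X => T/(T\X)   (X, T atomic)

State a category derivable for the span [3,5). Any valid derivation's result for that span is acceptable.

(S/PP)\(PP/N)

[0,6] S   <
  [0,5] S/NP   >
    [0,2] (S/NP)/(S/PP)   >
      [0,1] "quickly" : ((S/NP)/(S/PP))/S
      [1,2] "chased" : S
    [2,5] S/PP   <
      [2,3] "heard" : PP/N
      [3,5] (S/PP)\(PP/N)   <
        [3,4] "clearly" : N
        [4,5] "every" : ((S/PP)\(PP/N))\N
  [5,6] "cat" : S\(S/NP)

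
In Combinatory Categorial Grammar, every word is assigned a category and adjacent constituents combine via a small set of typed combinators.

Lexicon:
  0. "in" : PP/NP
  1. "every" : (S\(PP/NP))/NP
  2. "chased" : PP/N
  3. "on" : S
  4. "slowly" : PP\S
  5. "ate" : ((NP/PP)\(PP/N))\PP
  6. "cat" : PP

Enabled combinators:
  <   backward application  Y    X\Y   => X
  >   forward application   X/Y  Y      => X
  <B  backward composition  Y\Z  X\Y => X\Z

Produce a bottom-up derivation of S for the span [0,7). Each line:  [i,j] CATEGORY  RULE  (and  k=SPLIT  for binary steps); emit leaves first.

[0,1] PP/NP  lex  "in"
[1,2] (S\(PP/NP))/NP  lex  "every"
[2,3] PP/N  lex  "chased"
[3,4] S  lex  "on"
[4,5] PP\S  lex  "slowly"
[3,5] PP  <  k=4
[5,6] ((NP/PP)\(PP/N))\PP  lex  "ate"
[3,6] (NP/PP)\(PP/N)  <  k=5
[2,6] NP/PP  <  k=3
[6,7] PP  lex  "cat"
[2,7] NP  >  k=6
[1,7] S\(PP/NP)  >  k=2
[0,7] S  <  k=1

[0,7] S   <
  [0,1] "in" : PP/NP
  [1,7] S\(PP/NP)   >
    [1,2] "every" : (S\(PP/NP))/NP
    [2,7] NP   >
      [2,6] NP/PP   <
        [2,3] "chased" : PP/N
        [3,6] (NP/PP)\(PP/N)   <
          [3,5] PP   <
            [3,4] "on" : S
            [4,5] "slowly" : PP\S
          [5,6] "ate" : ((NP/PP)\(PP/N))\PP
      [6,7] "cat" : PP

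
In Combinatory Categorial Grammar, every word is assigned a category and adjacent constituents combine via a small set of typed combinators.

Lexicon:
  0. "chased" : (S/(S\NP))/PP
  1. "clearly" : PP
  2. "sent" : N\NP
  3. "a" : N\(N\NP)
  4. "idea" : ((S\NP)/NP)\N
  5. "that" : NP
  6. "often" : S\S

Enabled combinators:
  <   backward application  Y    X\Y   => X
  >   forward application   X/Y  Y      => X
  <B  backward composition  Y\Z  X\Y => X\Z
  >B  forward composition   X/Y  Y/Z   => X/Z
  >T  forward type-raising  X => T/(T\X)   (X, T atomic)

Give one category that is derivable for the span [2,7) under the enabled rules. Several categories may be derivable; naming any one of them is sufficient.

S\NP

[0,7] S   >
  [0,2] S/(S\NP)   >
    [0,1] "chased" : (S/(S\NP))/PP
    [1,2] "clearly" : PP
  [2,7] S\NP   <B
    [2,6] S\NP   >
      [2,5] (S\NP)/NP   <
        [2,4] N   <
          [2,3] "sent" : N\NP
          [3,4] "a" : N\(N\NP)
        [4,5] "idea" : ((S\NP)/NP)\N
      [5,6] "that" : NP
    [6,7] "often" : S\S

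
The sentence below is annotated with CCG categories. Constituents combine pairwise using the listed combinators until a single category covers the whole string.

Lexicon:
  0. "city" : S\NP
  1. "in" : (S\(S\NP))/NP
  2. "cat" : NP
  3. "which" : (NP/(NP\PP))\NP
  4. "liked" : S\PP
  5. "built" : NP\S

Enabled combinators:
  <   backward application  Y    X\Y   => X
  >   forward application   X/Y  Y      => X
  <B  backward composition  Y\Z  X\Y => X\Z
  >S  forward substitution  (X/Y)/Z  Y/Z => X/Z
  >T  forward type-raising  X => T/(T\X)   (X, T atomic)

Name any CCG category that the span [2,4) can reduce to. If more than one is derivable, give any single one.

[0,6] S   <
  [0,1] "city" : S\NP
  [1,6] S\(S\NP)   >
    [1,2] "in" : (S\(S\NP))/NP
    [2,6] NP   >
      [2,4] NP/(NP\PP)   <
        [2,3] "cat" : NP
        [3,4] "which" : (NP/(NP\PP))\NP
      [4,6] NP\PP   <B
        [4,5] "liked" : S\PP
        [5,6] "built" : NP\S

NP/(NP\PP)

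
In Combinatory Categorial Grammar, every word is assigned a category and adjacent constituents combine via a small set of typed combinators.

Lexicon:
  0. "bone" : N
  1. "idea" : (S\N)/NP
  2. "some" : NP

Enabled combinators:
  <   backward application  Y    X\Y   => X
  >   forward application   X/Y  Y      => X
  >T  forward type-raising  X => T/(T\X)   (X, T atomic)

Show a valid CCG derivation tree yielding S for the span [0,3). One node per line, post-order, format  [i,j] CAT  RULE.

[0,1] N  lex  "bone"
[0,1] S/(S\N)  >T
[1,2] (S\N)/NP  lex  "idea"
[2,3] NP  lex  "some"
[1,3] S\N  >  k=2
[0,3] S  >  k=1

[0,3] S   >
  [0,1] S/(S\N)   >T
    [0,1] "bone" : N
  [1,3] S\N   >
    [1,2] "idea" : (S\N)/NP
    [2,3] "some" : NP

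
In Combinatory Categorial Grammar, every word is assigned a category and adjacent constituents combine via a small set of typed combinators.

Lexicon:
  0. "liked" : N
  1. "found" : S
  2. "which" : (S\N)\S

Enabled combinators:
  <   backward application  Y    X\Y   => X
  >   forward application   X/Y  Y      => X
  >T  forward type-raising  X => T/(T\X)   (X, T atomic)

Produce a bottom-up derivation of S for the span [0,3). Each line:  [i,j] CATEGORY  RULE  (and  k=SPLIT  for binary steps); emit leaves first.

[0,3] S   >
  [0,1] S/(S\N)   >T
    [0,1] "liked" : N
  [1,3] S\N   <
    [1,2] "found" : S
    [2,3] "which" : (S\N)\S

[0,1] N  lex  "liked"
[0,1] S/(S\N)  >T
[1,2] S  lex  "found"
[2,3] (S\N)\S  lex  "which"
[1,3] S\N  <  k=2
[0,3] S  >  k=1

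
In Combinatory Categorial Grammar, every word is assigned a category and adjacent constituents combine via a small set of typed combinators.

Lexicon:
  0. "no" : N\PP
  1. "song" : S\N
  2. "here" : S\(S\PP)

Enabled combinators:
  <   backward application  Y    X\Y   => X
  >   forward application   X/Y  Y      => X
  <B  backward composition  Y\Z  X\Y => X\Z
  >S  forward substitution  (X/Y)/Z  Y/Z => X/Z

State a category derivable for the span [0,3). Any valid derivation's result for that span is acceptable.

[0,3] S   <
  [0,2] S\PP   <B
    [0,1] "no" : N\PP
    [1,2] "song" : S\N
  [2,3] "here" : S\(S\PP)

S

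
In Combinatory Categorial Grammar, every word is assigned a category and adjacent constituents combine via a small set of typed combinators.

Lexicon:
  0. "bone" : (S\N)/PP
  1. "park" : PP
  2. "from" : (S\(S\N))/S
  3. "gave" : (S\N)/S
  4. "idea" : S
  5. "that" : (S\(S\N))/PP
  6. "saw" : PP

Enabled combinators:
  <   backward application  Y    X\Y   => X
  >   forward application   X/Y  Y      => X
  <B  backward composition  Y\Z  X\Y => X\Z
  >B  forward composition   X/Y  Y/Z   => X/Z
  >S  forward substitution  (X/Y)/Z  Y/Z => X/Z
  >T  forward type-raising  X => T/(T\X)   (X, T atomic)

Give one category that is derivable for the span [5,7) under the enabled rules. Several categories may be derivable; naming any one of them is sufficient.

S\(S\N)

[0,7] S   <
  [0,2] S\N   >
    [0,1] "bone" : (S\N)/PP
    [1,2] "park" : PP
  [2,7] S\(S\N)   >
    [2,3] "from" : (S\(S\N))/S
    [3,7] S   <
      [3,5] S\N   >
        [3,4] "gave" : (S\N)/S
        [4,5] "idea" : S
      [5,7] S\(S\N)   >
        [5,6] "that" : (S\(S\N))/PP
        [6,7] "saw" : PP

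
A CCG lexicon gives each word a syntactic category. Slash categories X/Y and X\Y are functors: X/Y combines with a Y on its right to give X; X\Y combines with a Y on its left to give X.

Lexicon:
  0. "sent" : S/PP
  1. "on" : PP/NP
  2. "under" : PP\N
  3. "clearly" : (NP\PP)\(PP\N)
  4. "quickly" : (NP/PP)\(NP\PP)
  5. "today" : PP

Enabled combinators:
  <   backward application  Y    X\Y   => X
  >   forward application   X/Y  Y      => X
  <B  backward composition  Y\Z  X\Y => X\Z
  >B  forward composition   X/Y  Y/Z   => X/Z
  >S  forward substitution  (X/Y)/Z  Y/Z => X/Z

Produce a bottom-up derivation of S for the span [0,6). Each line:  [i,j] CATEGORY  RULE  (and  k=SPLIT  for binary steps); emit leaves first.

[0,1] S/PP  lex  "sent"
[1,2] PP/NP  lex  "on"
[2,3] PP\N  lex  "under"
[3,4] (NP\PP)\(PP\N)  lex  "clearly"
[2,4] NP\PP  <  k=3
[4,5] (NP/PP)\(NP\PP)  lex  "quickly"
[2,5] NP/PP  <  k=4
[5,6] PP  lex  "today"
[2,6] NP  >  k=5
[1,6] PP  >  k=2
[0,6] S  >  k=1

[0,6] S   >
  [0,1] "sent" : S/PP
  [1,6] PP   >
    [1,2] "on" : PP/NP
    [2,6] NP   >
      [2,5] NP/PP   <
        [2,4] NP\PP   <
          [2,3] "under" : PP\N
          [3,4] "clearly" : (NP\PP)\(PP\N)
        [4,5] "quickly" : (NP/PP)\(NP\PP)
      [5,6] "today" : PP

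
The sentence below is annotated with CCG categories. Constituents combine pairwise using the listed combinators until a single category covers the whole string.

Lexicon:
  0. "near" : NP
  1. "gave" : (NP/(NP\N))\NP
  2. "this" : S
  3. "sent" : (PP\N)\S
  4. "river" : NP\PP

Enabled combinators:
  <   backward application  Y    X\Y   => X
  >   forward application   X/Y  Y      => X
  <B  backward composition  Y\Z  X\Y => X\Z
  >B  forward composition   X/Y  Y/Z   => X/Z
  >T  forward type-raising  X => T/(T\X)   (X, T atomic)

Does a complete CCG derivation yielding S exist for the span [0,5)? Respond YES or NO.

NO

NP (NP/(NP\N))\NP S (PP\N)\S NP\PP
CKY chart[0,5] = {N/(N\NP), NP, NP/(NP\NP), PP/(PP\NP), S/(S\NP)}; S ∉ chart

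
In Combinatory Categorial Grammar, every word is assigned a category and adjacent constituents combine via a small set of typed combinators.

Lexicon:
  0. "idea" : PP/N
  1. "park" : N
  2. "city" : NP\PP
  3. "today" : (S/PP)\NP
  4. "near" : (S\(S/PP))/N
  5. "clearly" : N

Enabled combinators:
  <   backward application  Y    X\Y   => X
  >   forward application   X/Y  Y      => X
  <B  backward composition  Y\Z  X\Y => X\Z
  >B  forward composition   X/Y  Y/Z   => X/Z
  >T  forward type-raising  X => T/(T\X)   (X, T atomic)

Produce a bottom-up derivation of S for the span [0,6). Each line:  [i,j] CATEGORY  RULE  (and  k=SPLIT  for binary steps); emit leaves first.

[0,6] S   <
  [0,4] S/PP   <
    [0,3] NP   <
      [0,2] PP   >
        [0,1] "idea" : PP/N
        [1,2] "park" : N
      [2,3] "city" : NP\PP
    [3,4] "today" : (S/PP)\NP
  [4,6] S\(S/PP)   >
    [4,5] "near" : (S\(S/PP))/N
    [5,6] "clearly" : N

[0,1] PP/N  lex  "idea"
[1,2] N  lex  "park"
[0,2] PP  >  k=1
[2,3] NP\PP  lex  "city"
[0,3] NP  <  k=2
[3,4] (S/PP)\NP  lex  "today"
[0,4] S/PP  <  k=3
[4,5] (S\(S/PP))/N  lex  "near"
[5,6] N  lex  "clearly"
[4,6] S\(S/PP)  >  k=5
[0,6] S  <  k=4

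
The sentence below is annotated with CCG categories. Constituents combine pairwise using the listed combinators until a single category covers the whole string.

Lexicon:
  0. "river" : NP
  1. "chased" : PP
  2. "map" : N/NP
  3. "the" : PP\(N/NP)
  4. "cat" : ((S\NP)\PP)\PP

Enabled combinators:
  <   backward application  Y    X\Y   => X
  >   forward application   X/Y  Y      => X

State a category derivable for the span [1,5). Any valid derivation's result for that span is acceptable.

S\NP

[0,5] S   <
  [0,1] "river" : NP
  [1,5] S\NP   <
    [1,2] "chased" : PP
    [2,5] (S\NP)\PP   <
      [2,4] PP   <
        [2,3] "map" : N/NP
        [3,4] "the" : PP\(N/NP)
      [4,5] "cat" : ((S\NP)\PP)\PP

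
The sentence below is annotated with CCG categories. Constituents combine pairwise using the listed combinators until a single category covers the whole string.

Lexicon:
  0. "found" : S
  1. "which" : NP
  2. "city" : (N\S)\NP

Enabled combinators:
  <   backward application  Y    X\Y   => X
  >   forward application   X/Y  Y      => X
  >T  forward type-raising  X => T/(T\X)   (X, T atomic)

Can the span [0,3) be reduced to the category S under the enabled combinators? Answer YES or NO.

NO

S NP (N\S)\NP
CKY chart[0,3] = {N, N/(N\N), NP/(NP\N), PP/(PP\N), S/(S\N)}; S ∉ chart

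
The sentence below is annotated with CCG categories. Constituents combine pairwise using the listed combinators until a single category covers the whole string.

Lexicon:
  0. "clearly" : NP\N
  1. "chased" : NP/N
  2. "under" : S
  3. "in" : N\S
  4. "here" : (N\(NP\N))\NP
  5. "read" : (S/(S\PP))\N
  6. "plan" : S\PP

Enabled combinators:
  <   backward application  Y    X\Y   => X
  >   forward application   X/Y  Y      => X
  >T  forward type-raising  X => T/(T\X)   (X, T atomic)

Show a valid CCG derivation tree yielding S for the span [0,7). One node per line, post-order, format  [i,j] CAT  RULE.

[0,1] NP\N  lex  "clearly"
[1,2] NP/N  lex  "chased"
[2,3] S  lex  "under"
[2,3] N/(N\S)  >T
[3,4] N\S  lex  "in"
[2,4] N  >  k=3
[1,4] NP  >  k=2
[4,5] (N\(NP\N))\NP  lex  "here"
[1,5] N\(NP\N)  <  k=4
[0,5] N  <  k=1
[5,6] (S/(S\PP))\N  lex  "read"
[0,6] S/(S\PP)  <  k=5
[6,7] S\PP  lex  "plan"
[0,7] S  >  k=6

[0,7] S   >
  [0,6] S/(S\PP)   <
    [0,5] N   <
      [0,1] "clearly" : NP\N
      [1,5] N\(NP\N)   <
        [1,4] NP   >
          [1,2] "chased" : NP/N
          [2,4] N   >
            [2,3] N/(N\S)   >T
              [2,3] "under" : S
            [3,4] "in" : N\S
        [4,5] "here" : (N\(NP\N))\NP
    [5,6] "read" : (S/(S\PP))\N
  [6,7] "plan" : S\PP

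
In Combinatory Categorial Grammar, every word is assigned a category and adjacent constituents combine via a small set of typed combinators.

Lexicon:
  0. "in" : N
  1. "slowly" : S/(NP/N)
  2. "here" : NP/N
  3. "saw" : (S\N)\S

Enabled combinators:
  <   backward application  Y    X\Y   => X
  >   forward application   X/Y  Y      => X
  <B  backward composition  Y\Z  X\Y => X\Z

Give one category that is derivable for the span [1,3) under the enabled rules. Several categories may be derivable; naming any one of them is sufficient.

S

[0,4] S   <
  [0,1] "in" : N
  [1,4] S\N   <
    [1,3] S   >
      [1,2] "slowly" : S/(NP/N)
      [2,3] "here" : NP/N
    [3,4] "saw" : (S\N)\S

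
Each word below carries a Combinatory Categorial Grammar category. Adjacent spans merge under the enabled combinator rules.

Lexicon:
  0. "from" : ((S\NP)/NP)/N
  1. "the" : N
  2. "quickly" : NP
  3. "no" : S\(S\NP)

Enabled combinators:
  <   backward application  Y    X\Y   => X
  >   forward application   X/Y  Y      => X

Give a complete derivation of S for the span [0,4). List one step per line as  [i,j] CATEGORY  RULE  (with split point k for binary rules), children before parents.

[0,4] S   <
  [0,3] S\NP   >
    [0,2] (S\NP)/NP   >
      [0,1] "from" : ((S\NP)/NP)/N
      [1,2] "the" : N
    [2,3] "quickly" : NP
  [3,4] "no" : S\(S\NP)

[0,1] ((S\NP)/NP)/N  lex  "from"
[1,2] N  lex  "the"
[0,2] (S\NP)/NP  >  k=1
[2,3] NP  lex  "quickly"
[0,3] S\NP  >  k=2
[3,4] S\(S\NP)  lex  "no"
[0,4] S  <  k=3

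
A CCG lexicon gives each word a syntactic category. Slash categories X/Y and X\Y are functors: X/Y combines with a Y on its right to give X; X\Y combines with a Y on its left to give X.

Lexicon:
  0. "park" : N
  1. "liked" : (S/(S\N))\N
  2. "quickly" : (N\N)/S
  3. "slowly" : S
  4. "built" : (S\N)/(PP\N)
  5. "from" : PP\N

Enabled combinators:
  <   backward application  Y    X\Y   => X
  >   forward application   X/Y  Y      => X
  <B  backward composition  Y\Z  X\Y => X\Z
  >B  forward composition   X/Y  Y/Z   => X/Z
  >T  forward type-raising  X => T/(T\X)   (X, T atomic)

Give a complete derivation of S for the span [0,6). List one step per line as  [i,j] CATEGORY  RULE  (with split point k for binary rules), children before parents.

[0,6] S   >
  [0,2] S/(S\N)   <
    [0,1] "park" : N
    [1,2] "liked" : (S/(S\N))\N
  [2,6] S\N   <B
    [2,4] N\N   >
      [2,3] "quickly" : (N\N)/S
      [3,4] "slowly" : S
    [4,6] S\N   >
      [4,5] "built" : (S\N)/(PP\N)
      [5,6] "from" : PP\N

[0,1] N  lex  "park"
[1,2] (S/(S\N))\N  lex  "liked"
[0,2] S/(S\N)  <  k=1
[2,3] (N\N)/S  lex  "quickly"
[3,4] S  lex  "slowly"
[2,4] N\N  >  k=3
[4,5] (S\N)/(PP\N)  lex  "built"
[5,6] PP\N  lex  "from"
[4,6] S\N  >  k=5
[2,6] S\N  <B  k=4
[0,6] S  >  k=2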